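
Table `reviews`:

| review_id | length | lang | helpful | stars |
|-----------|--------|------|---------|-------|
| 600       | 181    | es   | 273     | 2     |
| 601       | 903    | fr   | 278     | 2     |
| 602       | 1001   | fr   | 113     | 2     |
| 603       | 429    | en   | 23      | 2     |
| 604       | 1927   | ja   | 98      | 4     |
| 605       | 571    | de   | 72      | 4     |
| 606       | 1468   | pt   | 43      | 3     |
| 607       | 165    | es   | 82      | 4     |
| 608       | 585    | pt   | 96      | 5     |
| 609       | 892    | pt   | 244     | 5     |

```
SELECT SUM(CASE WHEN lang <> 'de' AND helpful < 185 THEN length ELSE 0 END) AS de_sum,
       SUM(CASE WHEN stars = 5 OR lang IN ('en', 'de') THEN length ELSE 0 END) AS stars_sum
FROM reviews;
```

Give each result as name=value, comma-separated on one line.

[de_sum: lang <> 'de' AND helpful < 185]
review_id=600: ✗
review_id=601: ✗
review_id=602: ✓ → 1001
review_id=603: ✓ → 429
review_id=604: ✓ → 1927
review_id=605: ✗
review_id=606: ✓ → 1468
review_id=607: ✓ → 165
review_id=608: ✓ → 585
review_id=609: ✗
de_sum = 1001 + 429 + 1927 + 1468 + 165 + 585 = 5575
—
[stars_sum: stars = 5 OR lang IN ('en', 'de')]
review_id=600: ✗
review_id=601: ✗
review_id=602: ✗
review_id=603: ✓ → 429
review_id=604: ✗
review_id=605: ✓ → 571
review_id=606: ✗
review_id=607: ✗
review_id=608: ✓ → 585
review_id=609: ✓ → 892
stars_sum = 429 + 571 + 585 + 892 = 2477

de_sum=5575, stars_sum=2477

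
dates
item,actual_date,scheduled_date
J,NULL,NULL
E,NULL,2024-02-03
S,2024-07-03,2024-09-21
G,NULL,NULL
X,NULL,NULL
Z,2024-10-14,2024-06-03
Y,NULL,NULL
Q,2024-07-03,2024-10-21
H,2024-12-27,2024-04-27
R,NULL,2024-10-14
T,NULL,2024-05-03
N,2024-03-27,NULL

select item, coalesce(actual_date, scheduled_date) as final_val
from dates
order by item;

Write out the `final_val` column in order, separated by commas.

item=E: actual_date=NULL, scheduled_date=2024-02-03 → 2024-02-03
item=G: actual_date=NULL, scheduled_date=NULL (all NULL) → NULL
item=H: actual_date=2024-12-27 → 2024-12-27
item=J: actual_date=NULL, scheduled_date=NULL (all NULL) → NULL
item=N: actual_date=2024-03-27 → 2024-03-27
item=Q: actual_date=2024-07-03 → 2024-07-03
item=R: actual_date=NULL, scheduled_date=2024-10-14 → 2024-10-14
item=S: actual_date=2024-07-03 → 2024-07-03
item=T: actual_date=NULL, scheduled_date=2024-05-03 → 2024-05-03
item=X: actual_date=NULL, scheduled_date=NULL (all NULL) → NULL
item=Y: actual_date=NULL, scheduled_date=NULL (all NULL) → NULL
item=Z: actual_date=2024-10-14 → 2024-10-14

2024-02-03, NULL, 2024-12-27, NULL, 2024-03-27, 2024-07-03, 2024-10-14, 2024-07-03, 2024-05-03, NULL, NULL, 2024-10-14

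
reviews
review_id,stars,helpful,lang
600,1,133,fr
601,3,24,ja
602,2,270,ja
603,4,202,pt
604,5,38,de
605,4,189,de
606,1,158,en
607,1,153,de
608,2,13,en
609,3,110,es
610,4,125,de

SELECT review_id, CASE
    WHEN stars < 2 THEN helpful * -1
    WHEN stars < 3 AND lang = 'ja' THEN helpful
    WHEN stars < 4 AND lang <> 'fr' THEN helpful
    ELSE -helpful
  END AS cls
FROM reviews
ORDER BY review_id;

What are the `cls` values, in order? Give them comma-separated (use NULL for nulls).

-133, 24, 270, -202, -38, -189, -158, -153, 13, 110, -125

review_id=600: stars < 2 → -133
review_id=601: stars < 4 AND lang <> 'fr' → 24
review_id=602: stars < 3 AND lang = 'ja' → 270
review_id=603: ELSE → -202
review_id=604: ELSE → -38
review_id=605: ELSE → -189
review_id=606: stars < 2 → -158
review_id=607: stars < 2 → -153
review_id=608: stars < 4 AND lang <> 'fr' → 13
review_id=609: stars < 4 AND lang <> 'fr' → 110
review_id=610: ELSE → -125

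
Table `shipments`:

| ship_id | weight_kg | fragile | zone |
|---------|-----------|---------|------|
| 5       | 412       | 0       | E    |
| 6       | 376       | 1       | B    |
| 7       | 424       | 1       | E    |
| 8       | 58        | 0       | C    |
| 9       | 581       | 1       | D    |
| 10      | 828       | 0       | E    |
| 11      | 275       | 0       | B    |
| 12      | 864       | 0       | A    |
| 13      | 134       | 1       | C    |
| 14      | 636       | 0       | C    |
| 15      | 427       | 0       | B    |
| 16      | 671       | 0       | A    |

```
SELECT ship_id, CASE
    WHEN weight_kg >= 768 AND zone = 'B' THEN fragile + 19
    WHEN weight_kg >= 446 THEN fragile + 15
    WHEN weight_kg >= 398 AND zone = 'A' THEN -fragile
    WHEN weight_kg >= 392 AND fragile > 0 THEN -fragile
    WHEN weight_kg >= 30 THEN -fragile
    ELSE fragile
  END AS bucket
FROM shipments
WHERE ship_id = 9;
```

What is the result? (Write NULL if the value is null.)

16

ship_id = 9: weight_kg=581, fragile=1, zone=D.
weight_kg >= 768 AND zone = 'B' → false
weight_kg >= 446 → true → 16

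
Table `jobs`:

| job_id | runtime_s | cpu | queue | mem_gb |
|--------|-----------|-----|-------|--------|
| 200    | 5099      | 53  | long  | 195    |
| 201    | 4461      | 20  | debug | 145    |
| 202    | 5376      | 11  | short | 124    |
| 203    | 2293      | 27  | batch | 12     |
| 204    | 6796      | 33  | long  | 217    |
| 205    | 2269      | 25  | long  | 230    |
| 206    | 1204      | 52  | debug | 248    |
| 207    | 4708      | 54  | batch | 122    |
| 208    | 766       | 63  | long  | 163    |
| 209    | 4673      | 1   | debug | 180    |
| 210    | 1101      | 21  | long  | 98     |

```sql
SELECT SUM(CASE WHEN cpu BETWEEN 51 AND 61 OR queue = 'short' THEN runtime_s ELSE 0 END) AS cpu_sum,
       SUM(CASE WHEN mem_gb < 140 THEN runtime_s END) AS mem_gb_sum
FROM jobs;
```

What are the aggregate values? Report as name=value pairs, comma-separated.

cpu_sum=16387, mem_gb_sum=13478

[cpu_sum: cpu BETWEEN 51 AND 61 OR queue = 'short']
job_id=200: ✓ → 5099
job_id=201: ✗
job_id=202: ✓ → 5376
job_id=203: ✗
job_id=204: ✗
job_id=205: ✗
job_id=206: ✓ → 1204
job_id=207: ✓ → 4708
job_id=208: ✗
job_id=209: ✗
job_id=210: ✗
cpu_sum = 5099 + 5376 + 1204 + 4708 = 16387
—
[mem_gb_sum: mem_gb < 140]
job_id=200: ✗
job_id=201: ✗
job_id=202: ✓ → 5376
job_id=203: ✓ → 2293
job_id=204: ✗
job_id=205: ✗
job_id=206: ✗
job_id=207: ✓ → 4708
job_id=208: ✗
job_id=209: ✗
job_id=210: ✓ → 1101
mem_gb_sum = 5376 + 2293 + 4708 + 1101 = 13478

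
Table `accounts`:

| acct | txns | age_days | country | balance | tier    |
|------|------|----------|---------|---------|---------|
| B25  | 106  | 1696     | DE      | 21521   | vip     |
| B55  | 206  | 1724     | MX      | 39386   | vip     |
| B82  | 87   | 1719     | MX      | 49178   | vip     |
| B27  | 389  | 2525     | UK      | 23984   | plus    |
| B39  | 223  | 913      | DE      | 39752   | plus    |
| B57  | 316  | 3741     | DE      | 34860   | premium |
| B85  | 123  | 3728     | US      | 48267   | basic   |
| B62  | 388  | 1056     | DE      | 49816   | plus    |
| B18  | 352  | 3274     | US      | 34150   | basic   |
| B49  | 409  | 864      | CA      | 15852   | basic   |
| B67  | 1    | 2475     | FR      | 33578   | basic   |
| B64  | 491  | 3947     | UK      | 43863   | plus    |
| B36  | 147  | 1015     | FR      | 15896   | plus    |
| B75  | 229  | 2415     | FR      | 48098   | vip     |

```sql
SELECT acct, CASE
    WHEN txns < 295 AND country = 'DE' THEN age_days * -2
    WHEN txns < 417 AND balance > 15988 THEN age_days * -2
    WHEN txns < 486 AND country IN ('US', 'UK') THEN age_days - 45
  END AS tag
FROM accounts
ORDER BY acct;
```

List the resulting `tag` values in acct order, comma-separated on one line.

acct=B18: txns < 417 AND balance > 15988 → -6548
acct=B25: txns < 295 AND country = 'DE' → -3392
acct=B27: txns < 417 AND balance > 15988 → -5050
acct=B36: (no match → NULL) → NULL
acct=B39: txns < 295 AND country = 'DE' → -1826
acct=B49: (no match → NULL) → NULL
acct=B55: txns < 417 AND balance > 15988 → -3448
acct=B57: txns < 417 AND balance > 15988 → -7482
acct=B62: txns < 417 AND balance > 15988 → -2112
acct=B64: (no match → NULL) → NULL
acct=B67: txns < 417 AND balance > 15988 → -4950
acct=B75: txns < 417 AND balance > 15988 → -4830
acct=B82: txns < 417 AND balance > 15988 → -3438
acct=B85: txns < 417 AND balance > 15988 → -7456

-6548, -3392, -5050, NULL, -1826, NULL, -3448, -7482, -2112, NULL, -4950, -4830, -3438, -7456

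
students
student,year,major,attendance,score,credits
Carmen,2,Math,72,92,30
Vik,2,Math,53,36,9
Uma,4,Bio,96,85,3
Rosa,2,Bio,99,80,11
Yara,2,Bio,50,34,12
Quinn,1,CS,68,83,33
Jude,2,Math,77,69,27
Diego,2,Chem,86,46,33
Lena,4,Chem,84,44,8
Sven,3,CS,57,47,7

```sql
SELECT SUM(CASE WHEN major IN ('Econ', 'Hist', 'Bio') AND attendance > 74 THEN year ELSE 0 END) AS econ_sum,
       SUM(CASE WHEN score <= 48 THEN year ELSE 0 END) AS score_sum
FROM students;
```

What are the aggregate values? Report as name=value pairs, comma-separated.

[econ_sum: major IN ('Econ', 'Hist', 'Bio') AND attendance > 74]
student=Carmen: ✗
student=Vik: ✗
student=Uma: ✓ → 4
student=Rosa: ✓ → 2
student=Yara: ✗
student=Quinn: ✗
student=Jude: ✗
student=Diego: ✗
student=Lena: ✗
student=Sven: ✗
econ_sum = 4 + 2 = 6
—
[score_sum: score <= 48]
student=Carmen: ✗
student=Vik: ✓ → 2
student=Uma: ✗
student=Rosa: ✗
student=Yara: ✓ → 2
student=Quinn: ✗
student=Jude: ✗
student=Diego: ✓ → 2
student=Lena: ✓ → 4
student=Sven: ✓ → 3
score_sum = 2 + 2 + 2 + 4 + 3 = 13

econ_sum=6, score_sum=13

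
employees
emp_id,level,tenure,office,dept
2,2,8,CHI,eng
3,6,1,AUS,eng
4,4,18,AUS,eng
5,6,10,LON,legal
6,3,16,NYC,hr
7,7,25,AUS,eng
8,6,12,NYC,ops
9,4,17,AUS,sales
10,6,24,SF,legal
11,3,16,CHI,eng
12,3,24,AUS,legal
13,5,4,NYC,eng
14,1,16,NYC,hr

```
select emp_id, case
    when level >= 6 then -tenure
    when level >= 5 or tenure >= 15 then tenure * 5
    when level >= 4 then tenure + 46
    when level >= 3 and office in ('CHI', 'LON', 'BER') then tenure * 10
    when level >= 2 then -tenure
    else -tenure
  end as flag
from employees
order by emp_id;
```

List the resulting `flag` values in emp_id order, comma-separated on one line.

emp_id=2: level >= 2 → -8
emp_id=3: level >= 6 → -1
emp_id=4: level >= 5 or tenure >= 15 → 90
emp_id=5: level >= 6 → -10
emp_id=6: level >= 5 or tenure >= 15 → 80
emp_id=7: level >= 6 → -25
emp_id=8: level >= 6 → -12
emp_id=9: level >= 5 or tenure >= 15 → 85
emp_id=10: level >= 6 → -24
emp_id=11: level >= 5 or tenure >= 15 → 80
emp_id=12: level >= 5 or tenure >= 15 → 120
emp_id=13: level >= 5 or tenure >= 15 → 20
emp_id=14: level >= 5 or tenure >= 15 → 80

-8, -1, 90, -10, 80, -25, -12, 85, -24, 80, 120, 20, 80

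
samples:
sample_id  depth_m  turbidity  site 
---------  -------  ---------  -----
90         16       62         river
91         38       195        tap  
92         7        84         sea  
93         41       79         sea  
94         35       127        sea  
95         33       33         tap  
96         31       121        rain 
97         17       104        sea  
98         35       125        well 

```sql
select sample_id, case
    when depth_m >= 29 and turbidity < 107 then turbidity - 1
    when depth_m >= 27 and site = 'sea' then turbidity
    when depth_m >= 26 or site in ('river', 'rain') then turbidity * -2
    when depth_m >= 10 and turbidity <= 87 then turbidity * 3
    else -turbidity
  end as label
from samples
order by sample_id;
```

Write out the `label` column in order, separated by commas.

-124, -390, -84, 78, 127, 32, -242, -104, -250

sample_id=90: depth_m >= 26 or site in ('river', 'rain') → -124
sample_id=91: depth_m >= 26 or site in ('river', 'rain') → -390
sample_id=92: ELSE → -84
sample_id=93: depth_m >= 29 and turbidity < 107 → 78
sample_id=94: depth_m >= 27 and site = 'sea' → 127
sample_id=95: depth_m >= 29 and turbidity < 107 → 32
sample_id=96: depth_m >= 26 or site in ('river', 'rain') → -242
sample_id=97: ELSE → -104
sample_id=98: depth_m >= 26 or site in ('river', 'rain') → -250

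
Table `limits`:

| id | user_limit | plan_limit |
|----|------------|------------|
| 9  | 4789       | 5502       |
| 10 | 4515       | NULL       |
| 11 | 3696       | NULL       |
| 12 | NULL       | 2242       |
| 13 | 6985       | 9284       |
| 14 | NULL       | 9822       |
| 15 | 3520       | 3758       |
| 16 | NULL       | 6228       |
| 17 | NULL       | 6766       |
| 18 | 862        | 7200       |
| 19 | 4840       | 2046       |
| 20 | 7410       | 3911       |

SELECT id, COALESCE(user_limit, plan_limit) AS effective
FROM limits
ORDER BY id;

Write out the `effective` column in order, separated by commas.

id=9: user_limit=4789 → 4789
id=10: user_limit=4515 → 4515
id=11: user_limit=3696 → 3696
id=12: user_limit=NULL, plan_limit=2242 → 2242
id=13: user_limit=6985 → 6985
id=14: user_limit=NULL, plan_limit=9822 → 9822
id=15: user_limit=3520 → 3520
id=16: user_limit=NULL, plan_limit=6228 → 6228
id=17: user_limit=NULL, plan_limit=6766 → 6766
id=18: user_limit=862 → 862
id=19: user_limit=4840 → 4840
id=20: user_limit=7410 → 7410

4789, 4515, 3696, 2242, 6985, 9822, 3520, 6228, 6766, 862, 4840, 7410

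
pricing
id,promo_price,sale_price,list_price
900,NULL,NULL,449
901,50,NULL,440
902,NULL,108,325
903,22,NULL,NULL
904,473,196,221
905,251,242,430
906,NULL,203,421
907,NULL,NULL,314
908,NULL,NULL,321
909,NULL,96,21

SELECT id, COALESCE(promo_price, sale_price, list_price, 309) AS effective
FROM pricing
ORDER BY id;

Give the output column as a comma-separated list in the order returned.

id=900: promo_price=NULL, sale_price=NULL, list_price=449 → 449
id=901: promo_price=50 → 50
id=902: promo_price=NULL, sale_price=108 → 108
id=903: promo_price=22 → 22
id=904: promo_price=473 → 473
id=905: promo_price=251 → 251
id=906: promo_price=NULL, sale_price=203 → 203
id=907: promo_price=NULL, sale_price=NULL, list_price=314 → 314
id=908: promo_price=NULL, sale_price=NULL, list_price=321 → 321
id=909: promo_price=NULL, sale_price=96 → 96

449, 50, 108, 22, 473, 251, 203, 314, 321, 96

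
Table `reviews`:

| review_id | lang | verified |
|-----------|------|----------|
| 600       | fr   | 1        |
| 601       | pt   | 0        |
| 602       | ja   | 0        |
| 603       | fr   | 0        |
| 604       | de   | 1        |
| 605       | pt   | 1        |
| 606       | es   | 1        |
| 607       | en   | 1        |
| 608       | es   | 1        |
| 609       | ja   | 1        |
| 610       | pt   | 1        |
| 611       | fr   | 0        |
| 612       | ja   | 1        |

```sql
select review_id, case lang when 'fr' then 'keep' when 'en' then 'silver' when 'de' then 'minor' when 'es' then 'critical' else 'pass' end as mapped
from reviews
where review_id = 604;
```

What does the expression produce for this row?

review_id = 604: lang=de, verified=1.
lang='fr' → false
lang='en' → false
lang='de' → true → minor

minor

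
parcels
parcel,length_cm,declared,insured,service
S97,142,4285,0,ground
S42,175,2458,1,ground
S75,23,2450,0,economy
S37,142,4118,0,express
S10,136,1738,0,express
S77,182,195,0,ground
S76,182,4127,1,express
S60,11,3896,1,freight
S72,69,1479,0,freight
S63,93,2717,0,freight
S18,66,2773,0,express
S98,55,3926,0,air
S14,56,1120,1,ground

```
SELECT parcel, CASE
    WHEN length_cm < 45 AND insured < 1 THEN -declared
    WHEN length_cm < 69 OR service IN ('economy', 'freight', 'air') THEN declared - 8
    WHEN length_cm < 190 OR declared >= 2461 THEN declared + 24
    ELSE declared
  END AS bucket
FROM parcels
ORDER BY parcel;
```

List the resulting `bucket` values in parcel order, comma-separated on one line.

parcel=S10: length_cm < 190 OR declared >= 2461 → 1762
parcel=S14: length_cm < 69 OR service IN ('economy', 'freight', 'air') → 1112
parcel=S18: length_cm < 69 OR service IN ('economy', 'freight', 'air') → 2765
parcel=S37: length_cm < 190 OR declared >= 2461 → 4142
parcel=S42: length_cm < 190 OR declared >= 2461 → 2482
parcel=S60: length_cm < 69 OR service IN ('economy', 'freight', 'air') → 3888
parcel=S63: length_cm < 69 OR service IN ('economy', 'freight', 'air') → 2709
parcel=S72: length_cm < 69 OR service IN ('economy', 'freight', 'air') → 1471
parcel=S75: length_cm < 45 AND insured < 1 → -2450
parcel=S76: length_cm < 190 OR declared >= 2461 → 4151
parcel=S77: length_cm < 190 OR declared >= 2461 → 219
parcel=S97: length_cm < 190 OR declared >= 2461 → 4309
parcel=S98: length_cm < 69 OR service IN ('economy', 'freight', 'air') → 3918

1762, 1112, 2765, 4142, 2482, 3888, 2709, 1471, -2450, 4151, 219, 4309, 3918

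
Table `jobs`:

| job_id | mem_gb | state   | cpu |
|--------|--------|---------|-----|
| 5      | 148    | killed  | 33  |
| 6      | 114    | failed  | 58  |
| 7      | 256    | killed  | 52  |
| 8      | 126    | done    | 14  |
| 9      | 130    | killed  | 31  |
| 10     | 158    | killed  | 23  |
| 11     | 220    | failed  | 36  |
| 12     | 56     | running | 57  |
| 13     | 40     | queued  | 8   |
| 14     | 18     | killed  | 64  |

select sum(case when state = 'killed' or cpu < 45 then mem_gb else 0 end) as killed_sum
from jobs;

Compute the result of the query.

1096

job_id=5: ✓ → 148
job_id=6: ✗
job_id=7: ✓ → 256
job_id=8: ✓ → 126
job_id=9: ✓ → 130
job_id=10: ✓ → 158
job_id=11: ✓ → 220
job_id=12: ✗
job_id=13: ✓ → 40
job_id=14: ✓ → 18
killed_sum = 148 + 256 + 126 + 130 + 158 + 220 + 40 + 18 = 1096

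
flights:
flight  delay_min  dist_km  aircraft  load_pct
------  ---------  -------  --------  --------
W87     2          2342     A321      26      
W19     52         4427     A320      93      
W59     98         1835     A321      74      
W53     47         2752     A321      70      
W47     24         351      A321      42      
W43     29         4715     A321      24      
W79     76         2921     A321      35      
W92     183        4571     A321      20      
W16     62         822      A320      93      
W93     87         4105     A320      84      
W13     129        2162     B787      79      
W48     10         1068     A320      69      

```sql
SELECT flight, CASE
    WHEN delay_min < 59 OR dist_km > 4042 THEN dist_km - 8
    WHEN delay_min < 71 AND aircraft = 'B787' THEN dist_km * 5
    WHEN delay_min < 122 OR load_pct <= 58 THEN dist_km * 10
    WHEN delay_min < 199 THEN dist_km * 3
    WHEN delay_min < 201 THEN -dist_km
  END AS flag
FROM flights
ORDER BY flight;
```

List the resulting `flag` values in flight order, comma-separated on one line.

flight=W13: delay_min < 199 → 6486
flight=W16: delay_min < 122 OR load_pct <= 58 → 8220
flight=W19: delay_min < 59 OR dist_km > 4042 → 4419
flight=W43: delay_min < 59 OR dist_km > 4042 → 4707
flight=W47: delay_min < 59 OR dist_km > 4042 → 343
flight=W48: delay_min < 59 OR dist_km > 4042 → 1060
flight=W53: delay_min < 59 OR dist_km > 4042 → 2744
flight=W59: delay_min < 122 OR load_pct <= 58 → 18350
flight=W79: delay_min < 122 OR load_pct <= 58 → 29210
flight=W87: delay_min < 59 OR dist_km > 4042 → 2334
flight=W92: delay_min < 59 OR dist_km > 4042 → 4563
flight=W93: delay_min < 59 OR dist_km > 4042 → 4097

6486, 8220, 4419, 4707, 343, 1060, 2744, 18350, 29210, 2334, 4563, 4097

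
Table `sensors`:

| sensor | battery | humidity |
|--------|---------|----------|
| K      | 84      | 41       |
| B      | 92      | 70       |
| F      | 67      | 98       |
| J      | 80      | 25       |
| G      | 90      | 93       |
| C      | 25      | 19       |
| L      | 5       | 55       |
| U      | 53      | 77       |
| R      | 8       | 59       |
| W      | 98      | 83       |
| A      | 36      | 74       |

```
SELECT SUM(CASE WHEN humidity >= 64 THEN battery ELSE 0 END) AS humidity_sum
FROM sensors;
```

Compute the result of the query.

436

sensor=K: ✗
sensor=B: ✓ → 92
sensor=F: ✓ → 67
sensor=J: ✗
sensor=G: ✓ → 90
sensor=C: ✗
sensor=L: ✗
sensor=U: ✓ → 53
sensor=R: ✗
sensor=W: ✓ → 98
sensor=A: ✓ → 36
humidity_sum = 92 + 67 + 90 + 53 + 98 + 36 = 436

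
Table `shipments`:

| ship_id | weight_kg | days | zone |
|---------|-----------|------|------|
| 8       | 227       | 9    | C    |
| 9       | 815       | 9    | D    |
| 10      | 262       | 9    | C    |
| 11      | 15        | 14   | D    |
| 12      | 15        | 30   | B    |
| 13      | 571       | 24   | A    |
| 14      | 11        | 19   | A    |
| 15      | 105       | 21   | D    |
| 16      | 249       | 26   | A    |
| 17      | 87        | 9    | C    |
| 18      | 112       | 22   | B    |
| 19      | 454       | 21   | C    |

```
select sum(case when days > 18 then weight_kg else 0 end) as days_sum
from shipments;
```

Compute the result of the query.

ship_id=8: ✗
ship_id=9: ✗
ship_id=10: ✗
ship_id=11: ✗
ship_id=12: ✓ → 15
ship_id=13: ✓ → 571
ship_id=14: ✓ → 11
ship_id=15: ✓ → 105
ship_id=16: ✓ → 249
ship_id=17: ✗
ship_id=18: ✓ → 112
ship_id=19: ✓ → 454
days_sum = 15 + 571 + 11 + 105 + 249 + 112 + 454 = 1517

1517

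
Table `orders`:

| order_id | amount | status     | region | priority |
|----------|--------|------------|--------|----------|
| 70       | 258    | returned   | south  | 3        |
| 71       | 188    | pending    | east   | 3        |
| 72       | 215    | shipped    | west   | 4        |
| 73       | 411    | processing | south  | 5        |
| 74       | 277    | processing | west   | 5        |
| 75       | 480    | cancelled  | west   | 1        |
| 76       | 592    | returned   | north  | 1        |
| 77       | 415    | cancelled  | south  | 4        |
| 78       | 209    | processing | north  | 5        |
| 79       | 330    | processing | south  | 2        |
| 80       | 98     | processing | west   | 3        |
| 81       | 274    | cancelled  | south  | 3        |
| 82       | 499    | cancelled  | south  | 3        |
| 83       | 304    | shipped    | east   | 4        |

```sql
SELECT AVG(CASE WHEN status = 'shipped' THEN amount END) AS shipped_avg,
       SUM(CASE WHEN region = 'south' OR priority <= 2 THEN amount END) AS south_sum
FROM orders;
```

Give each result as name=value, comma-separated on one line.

[shipped_avg: status = 'shipped']
order_id=70: ✗
order_id=71: ✗
order_id=72: ✓ → 215
order_id=73: ✗
order_id=74: ✗
order_id=75: ✗
order_id=76: ✗
order_id=77: ✗
order_id=78: ✗
order_id=79: ✗
order_id=80: ✗
order_id=81: ✗
order_id=82: ✗
order_id=83: ✓ → 304
shipped_avg = (215 + 304) / 2 = 259.5
—
[south_sum: region = 'south' OR priority <= 2]
order_id=70: ✓ → 258
order_id=71: ✗
order_id=72: ✗
order_id=73: ✓ → 411
order_id=74: ✗
order_id=75: ✓ → 480
order_id=76: ✓ → 592
order_id=77: ✓ → 415
order_id=78: ✗
order_id=79: ✓ → 330
order_id=80: ✗
order_id=81: ✓ → 274
order_id=82: ✓ → 499
order_id=83: ✗
south_sum = 258 + 411 + 480 + 592 + 415 + 330 + 274 + 499 = 3259

shipped_avg=259.5, south_sum=3259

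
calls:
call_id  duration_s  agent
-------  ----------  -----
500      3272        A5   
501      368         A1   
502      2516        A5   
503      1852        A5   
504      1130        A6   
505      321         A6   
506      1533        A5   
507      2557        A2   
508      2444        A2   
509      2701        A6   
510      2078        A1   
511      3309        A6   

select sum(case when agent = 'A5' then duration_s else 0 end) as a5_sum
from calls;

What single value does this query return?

9173

call_id=500: ✓ → 3272
call_id=501: ✗
call_id=502: ✓ → 2516
call_id=503: ✓ → 1852
call_id=504: ✗
call_id=505: ✗
call_id=506: ✓ → 1533
call_id=507: ✗
call_id=508: ✗
call_id=509: ✗
call_id=510: ✗
call_id=511: ✗
a5_sum = 3272 + 2516 + 1852 + 1533 = 9173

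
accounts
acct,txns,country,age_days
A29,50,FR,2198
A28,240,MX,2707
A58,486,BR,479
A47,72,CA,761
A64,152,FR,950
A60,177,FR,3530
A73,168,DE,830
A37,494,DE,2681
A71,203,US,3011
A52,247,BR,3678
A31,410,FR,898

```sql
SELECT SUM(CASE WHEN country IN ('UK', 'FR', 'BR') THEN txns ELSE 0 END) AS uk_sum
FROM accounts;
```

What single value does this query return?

acct=A29: ✓ → 50
acct=A28: ✗
acct=A58: ✓ → 486
acct=A47: ✗
acct=A64: ✓ → 152
acct=A60: ✓ → 177
acct=A73: ✗
acct=A37: ✗
acct=A71: ✗
acct=A52: ✓ → 247
acct=A31: ✓ → 410
uk_sum = 50 + 486 + 152 + 177 + 247 + 410 = 1522

1522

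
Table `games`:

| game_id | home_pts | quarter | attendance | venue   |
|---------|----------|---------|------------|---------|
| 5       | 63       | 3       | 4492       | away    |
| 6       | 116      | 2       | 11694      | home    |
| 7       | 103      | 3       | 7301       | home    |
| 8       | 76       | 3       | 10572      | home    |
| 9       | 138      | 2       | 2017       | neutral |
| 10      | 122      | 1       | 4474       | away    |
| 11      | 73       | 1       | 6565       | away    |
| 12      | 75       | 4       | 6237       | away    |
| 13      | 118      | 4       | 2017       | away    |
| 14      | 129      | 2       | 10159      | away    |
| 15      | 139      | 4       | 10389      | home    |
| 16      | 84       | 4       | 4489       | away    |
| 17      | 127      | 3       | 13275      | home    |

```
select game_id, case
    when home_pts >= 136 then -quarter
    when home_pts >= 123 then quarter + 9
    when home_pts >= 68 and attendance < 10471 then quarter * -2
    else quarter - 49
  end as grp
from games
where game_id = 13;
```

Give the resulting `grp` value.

-8

game_id = 13: home_pts=118, quarter=4, attendance=2017, venue=away.
home_pts >= 136 → false
home_pts >= 123 → false
home_pts >= 68 and attendance < 10471 → true → -8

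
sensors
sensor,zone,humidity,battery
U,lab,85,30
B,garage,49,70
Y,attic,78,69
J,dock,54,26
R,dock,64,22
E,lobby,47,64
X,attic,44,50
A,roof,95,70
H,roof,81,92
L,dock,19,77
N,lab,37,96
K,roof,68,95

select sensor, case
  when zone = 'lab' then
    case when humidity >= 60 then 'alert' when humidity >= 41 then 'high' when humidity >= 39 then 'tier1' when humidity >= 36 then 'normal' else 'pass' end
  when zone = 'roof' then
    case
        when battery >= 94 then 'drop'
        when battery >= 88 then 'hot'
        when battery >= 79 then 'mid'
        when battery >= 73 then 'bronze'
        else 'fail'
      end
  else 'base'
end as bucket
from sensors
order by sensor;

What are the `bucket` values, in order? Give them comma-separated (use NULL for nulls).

fail, base, base, hot, base, drop, base, normal, base, alert, base, base

sensor=A: zone='roof' → inner[ELSE] → fail
sensor=B: zone='garage' → outer ELSE → base
sensor=E: zone='lobby' → outer ELSE → base
sensor=H: zone='roof' → inner[battery >= 88] → hot
sensor=J: zone='dock' → outer ELSE → base
sensor=K: zone='roof' → inner[battery >= 94] → drop
sensor=L: zone='dock' → outer ELSE → base
sensor=N: zone='lab' → inner[humidity >= 36] → normal
sensor=R: zone='dock' → outer ELSE → base
sensor=U: zone='lab' → inner[humidity >= 60] → alert
sensor=X: zone='attic' → outer ELSE → base
sensor=Y: zone='attic' → outer ELSE → base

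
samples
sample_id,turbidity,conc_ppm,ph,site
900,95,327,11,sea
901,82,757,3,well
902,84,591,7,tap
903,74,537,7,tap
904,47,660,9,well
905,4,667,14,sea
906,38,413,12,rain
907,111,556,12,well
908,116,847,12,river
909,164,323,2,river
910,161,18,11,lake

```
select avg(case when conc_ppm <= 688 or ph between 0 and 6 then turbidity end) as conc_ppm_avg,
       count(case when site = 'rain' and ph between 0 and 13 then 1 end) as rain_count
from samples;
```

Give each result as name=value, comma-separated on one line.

[conc_ppm_avg: conc_ppm <= 688 or ph between 0 and 6]
sample_id=900: ✓ → 95
sample_id=901: ✓ → 82
sample_id=902: ✓ → 84
sample_id=903: ✓ → 74
sample_id=904: ✓ → 47
sample_id=905: ✓ → 4
sample_id=906: ✓ → 38
sample_id=907: ✓ → 111
sample_id=908: ✗
sample_id=909: ✓ → 164
sample_id=910: ✓ → 161
conc_ppm_avg = (95 + 82 + 84 + 74 + 47 + 4 + 38 + 111 + 164 + 161) / 10 = 86
—
[rain_count: site = 'rain' and ph between 0 and 13]
sample_id=900: ✗
sample_id=901: ✗
sample_id=902: ✗
sample_id=903: ✗
sample_id=904: ✗
sample_id=905: ✗
sample_id=906: ✓ → 1
sample_id=907: ✗
sample_id=908: ✗
sample_id=909: ✗
sample_id=910: ✗
rain_count = COUNT(1) = 1

conc_ppm_avg=86, rain_count=1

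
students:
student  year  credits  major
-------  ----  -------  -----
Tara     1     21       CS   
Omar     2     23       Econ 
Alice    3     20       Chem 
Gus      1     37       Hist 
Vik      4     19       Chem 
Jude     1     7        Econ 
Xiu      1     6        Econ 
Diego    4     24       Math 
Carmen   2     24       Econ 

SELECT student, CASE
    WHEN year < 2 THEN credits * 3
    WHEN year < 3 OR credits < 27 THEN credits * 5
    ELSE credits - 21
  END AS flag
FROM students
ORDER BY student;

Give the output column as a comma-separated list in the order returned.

student=Alice: year < 3 OR credits < 27 → 100
student=Carmen: year < 3 OR credits < 27 → 120
student=Diego: year < 3 OR credits < 27 → 120
student=Gus: year < 2 → 111
student=Jude: year < 2 → 21
student=Omar: year < 3 OR credits < 27 → 115
student=Tara: year < 2 → 63
student=Vik: year < 3 OR credits < 27 → 95
student=Xiu: year < 2 → 18

100, 120, 120, 111, 21, 115, 63, 95, 18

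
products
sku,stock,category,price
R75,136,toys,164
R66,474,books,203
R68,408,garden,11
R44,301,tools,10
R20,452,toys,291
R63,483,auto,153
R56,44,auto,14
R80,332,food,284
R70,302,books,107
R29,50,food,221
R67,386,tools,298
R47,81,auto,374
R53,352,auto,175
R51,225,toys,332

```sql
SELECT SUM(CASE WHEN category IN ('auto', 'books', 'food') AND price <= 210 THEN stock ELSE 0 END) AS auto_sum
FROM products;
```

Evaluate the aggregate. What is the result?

sku=R75: ✗
sku=R66: ✓ → 474
sku=R68: ✗
sku=R44: ✗
sku=R20: ✗
sku=R63: ✓ → 483
sku=R56: ✓ → 44
sku=R80: ✗
sku=R70: ✓ → 302
sku=R29: ✗
sku=R67: ✗
sku=R47: ✗
sku=R53: ✓ → 352
sku=R51: ✗
auto_sum = 474 + 483 + 44 + 302 + 352 = 1655

1655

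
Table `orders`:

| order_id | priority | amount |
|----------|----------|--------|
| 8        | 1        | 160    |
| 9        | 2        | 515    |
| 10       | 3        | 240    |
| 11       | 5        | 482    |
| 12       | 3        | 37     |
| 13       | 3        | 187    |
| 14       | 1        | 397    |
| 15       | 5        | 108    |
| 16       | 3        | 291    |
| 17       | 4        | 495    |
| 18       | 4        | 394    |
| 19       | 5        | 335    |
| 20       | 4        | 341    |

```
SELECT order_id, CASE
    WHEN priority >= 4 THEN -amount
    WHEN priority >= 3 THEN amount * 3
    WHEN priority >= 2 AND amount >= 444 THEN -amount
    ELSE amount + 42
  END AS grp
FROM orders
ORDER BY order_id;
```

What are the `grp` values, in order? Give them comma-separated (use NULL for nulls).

order_id=8: ELSE → 202
order_id=9: priority >= 2 AND amount >= 444 → -515
order_id=10: priority >= 3 → 720
order_id=11: priority >= 4 → -482
order_id=12: priority >= 3 → 111
order_id=13: priority >= 3 → 561
order_id=14: ELSE → 439
order_id=15: priority >= 4 → -108
order_id=16: priority >= 3 → 873
order_id=17: priority >= 4 → -495
order_id=18: priority >= 4 → -394
order_id=19: priority >= 4 → -335
order_id=20: priority >= 4 → -341

202, -515, 720, -482, 111, 561, 439, -108, 873, -495, -394, -335, -341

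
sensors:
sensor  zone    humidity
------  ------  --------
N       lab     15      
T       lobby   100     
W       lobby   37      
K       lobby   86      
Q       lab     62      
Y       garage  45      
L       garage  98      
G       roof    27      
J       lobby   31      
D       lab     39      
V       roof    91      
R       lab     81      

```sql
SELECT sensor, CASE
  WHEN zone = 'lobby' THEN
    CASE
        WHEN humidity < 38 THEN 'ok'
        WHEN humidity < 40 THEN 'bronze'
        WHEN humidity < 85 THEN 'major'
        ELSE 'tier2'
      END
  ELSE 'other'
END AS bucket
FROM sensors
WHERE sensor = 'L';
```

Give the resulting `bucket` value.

other

sensor = L: zone=garage, humidity=98.
zone='garage' → outer ELSE → other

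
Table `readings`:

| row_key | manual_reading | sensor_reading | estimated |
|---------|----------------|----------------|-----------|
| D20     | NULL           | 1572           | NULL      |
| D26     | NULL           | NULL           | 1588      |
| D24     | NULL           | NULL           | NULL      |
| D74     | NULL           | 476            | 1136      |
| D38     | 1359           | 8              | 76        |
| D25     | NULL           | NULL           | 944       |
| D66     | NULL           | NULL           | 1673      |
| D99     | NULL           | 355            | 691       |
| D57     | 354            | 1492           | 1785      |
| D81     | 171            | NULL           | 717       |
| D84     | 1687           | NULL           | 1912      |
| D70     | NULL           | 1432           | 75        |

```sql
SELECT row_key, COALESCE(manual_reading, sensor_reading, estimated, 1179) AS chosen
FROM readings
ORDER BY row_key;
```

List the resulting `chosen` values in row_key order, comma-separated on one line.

row_key=D20: manual_reading=NULL, sensor_reading=1572 → 1572
row_key=D24: manual_reading=NULL, sensor_reading=NULL, estimated=NULL, → literal 1179 → 1179
row_key=D25: manual_reading=NULL, sensor_reading=NULL, estimated=944 → 944
row_key=D26: manual_reading=NULL, sensor_reading=NULL, estimated=1588 → 1588
row_key=D38: manual_reading=1359 → 1359
row_key=D57: manual_reading=354 → 354
row_key=D66: manual_reading=NULL, sensor_reading=NULL, estimated=1673 → 1673
row_key=D70: manual_reading=NULL, sensor_reading=1432 → 1432
row_key=D74: manual_reading=NULL, sensor_reading=476 → 476
row_key=D81: manual_reading=171 → 171
row_key=D84: manual_reading=1687 → 1687
row_key=D99: manual_reading=NULL, sensor_reading=355 → 355

1572, 1179, 944, 1588, 1359, 354, 1673, 1432, 476, 171, 1687, 355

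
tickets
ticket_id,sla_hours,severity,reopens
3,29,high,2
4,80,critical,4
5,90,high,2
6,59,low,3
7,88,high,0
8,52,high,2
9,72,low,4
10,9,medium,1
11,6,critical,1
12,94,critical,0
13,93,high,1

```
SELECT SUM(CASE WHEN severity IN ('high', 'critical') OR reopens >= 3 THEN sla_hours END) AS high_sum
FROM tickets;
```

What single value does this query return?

663

ticket_id=3: ✓ → 29
ticket_id=4: ✓ → 80
ticket_id=5: ✓ → 90
ticket_id=6: ✓ → 59
ticket_id=7: ✓ → 88
ticket_id=8: ✓ → 52
ticket_id=9: ✓ → 72
ticket_id=10: ✗
ticket_id=11: ✓ → 6
ticket_id=12: ✓ → 94
ticket_id=13: ✓ → 93
high_sum = 29 + 80 + 90 + 59 + 88 + 52 + 72 + 6 + 94 + 93 = 663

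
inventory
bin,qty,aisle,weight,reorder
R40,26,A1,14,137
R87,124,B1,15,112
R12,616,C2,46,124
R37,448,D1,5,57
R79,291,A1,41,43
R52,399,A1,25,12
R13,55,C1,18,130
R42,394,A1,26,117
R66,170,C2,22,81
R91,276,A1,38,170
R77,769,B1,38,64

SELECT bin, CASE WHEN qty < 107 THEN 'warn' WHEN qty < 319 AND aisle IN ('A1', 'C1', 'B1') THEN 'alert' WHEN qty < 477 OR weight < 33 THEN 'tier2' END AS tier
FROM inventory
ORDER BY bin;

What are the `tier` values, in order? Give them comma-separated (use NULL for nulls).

bin=R12: (no match → NULL) → NULL
bin=R13: qty < 107 → warn
bin=R37: qty < 477 OR weight < 33 → tier2
bin=R40: qty < 107 → warn
bin=R42: qty < 477 OR weight < 33 → tier2
bin=R52: qty < 477 OR weight < 33 → tier2
bin=R66: qty < 477 OR weight < 33 → tier2
bin=R77: (no match → NULL) → NULL
bin=R79: qty < 319 AND aisle IN ('A1', 'C1', 'B1') → alert
bin=R87: qty < 319 AND aisle IN ('A1', 'C1', 'B1') → alert
bin=R91: qty < 319 AND aisle IN ('A1', 'C1', 'B1') → alert

NULL, warn, tier2, warn, tier2, tier2, tier2, NULL, alert, alert, alert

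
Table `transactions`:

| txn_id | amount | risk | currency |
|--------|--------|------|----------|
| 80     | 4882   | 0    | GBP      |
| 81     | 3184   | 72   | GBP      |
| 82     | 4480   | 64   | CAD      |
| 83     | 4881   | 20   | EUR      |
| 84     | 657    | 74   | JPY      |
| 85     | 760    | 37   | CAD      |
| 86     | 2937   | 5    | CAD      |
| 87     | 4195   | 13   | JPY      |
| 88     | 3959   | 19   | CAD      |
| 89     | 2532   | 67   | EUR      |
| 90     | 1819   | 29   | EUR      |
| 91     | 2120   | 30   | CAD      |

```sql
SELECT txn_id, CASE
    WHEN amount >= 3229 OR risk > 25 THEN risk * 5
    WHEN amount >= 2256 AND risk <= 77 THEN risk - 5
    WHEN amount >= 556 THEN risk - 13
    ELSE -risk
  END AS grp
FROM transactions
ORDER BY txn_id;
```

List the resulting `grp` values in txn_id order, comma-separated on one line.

0, 360, 320, 100, 370, 185, 0, 65, 95, 335, 145, 150

txn_id=80: amount >= 3229 OR risk > 25 → 0
txn_id=81: amount >= 3229 OR risk > 25 → 360
txn_id=82: amount >= 3229 OR risk > 25 → 320
txn_id=83: amount >= 3229 OR risk > 25 → 100
txn_id=84: amount >= 3229 OR risk > 25 → 370
txn_id=85: amount >= 3229 OR risk > 25 → 185
txn_id=86: amount >= 2256 AND risk <= 77 → 0
txn_id=87: amount >= 3229 OR risk > 25 → 65
txn_id=88: amount >= 3229 OR risk > 25 → 95
txn_id=89: amount >= 3229 OR risk > 25 → 335
txn_id=90: amount >= 3229 OR risk > 25 → 145
txn_id=91: amount >= 3229 OR risk > 25 → 150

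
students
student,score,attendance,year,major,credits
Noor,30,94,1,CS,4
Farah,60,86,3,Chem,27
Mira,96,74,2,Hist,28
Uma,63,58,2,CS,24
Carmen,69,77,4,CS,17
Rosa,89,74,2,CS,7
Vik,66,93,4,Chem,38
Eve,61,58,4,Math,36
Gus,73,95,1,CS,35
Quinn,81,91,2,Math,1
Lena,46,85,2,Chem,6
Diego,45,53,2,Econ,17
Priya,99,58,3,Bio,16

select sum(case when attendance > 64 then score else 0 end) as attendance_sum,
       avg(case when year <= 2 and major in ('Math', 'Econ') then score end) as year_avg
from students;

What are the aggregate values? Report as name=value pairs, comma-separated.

[attendance_sum: attendance > 64]
student=Noor: ✓ → 30
student=Farah: ✓ → 60
student=Mira: ✓ → 96
student=Uma: ✗
student=Carmen: ✓ → 69
student=Rosa: ✓ → 89
student=Vik: ✓ → 66
student=Eve: ✗
student=Gus: ✓ → 73
student=Quinn: ✓ → 81
student=Lena: ✓ → 46
student=Diego: ✗
student=Priya: ✗
attendance_sum = 30 + 60 + 96 + 69 + 89 + 66 + 73 + 81 + 46 = 610
—
[year_avg: year <= 2 and major in ('Math', 'Econ')]
student=Noor: ✗
student=Farah: ✗
student=Mira: ✗
student=Uma: ✗
student=Carmen: ✗
student=Rosa: ✗
student=Vik: ✗
student=Eve: ✗
student=Gus: ✗
student=Quinn: ✓ → 81
student=Lena: ✗
student=Diego: ✓ → 45
student=Priya: ✗
year_avg = (81 + 45) / 2 = 63

attendance_sum=610, year_avg=63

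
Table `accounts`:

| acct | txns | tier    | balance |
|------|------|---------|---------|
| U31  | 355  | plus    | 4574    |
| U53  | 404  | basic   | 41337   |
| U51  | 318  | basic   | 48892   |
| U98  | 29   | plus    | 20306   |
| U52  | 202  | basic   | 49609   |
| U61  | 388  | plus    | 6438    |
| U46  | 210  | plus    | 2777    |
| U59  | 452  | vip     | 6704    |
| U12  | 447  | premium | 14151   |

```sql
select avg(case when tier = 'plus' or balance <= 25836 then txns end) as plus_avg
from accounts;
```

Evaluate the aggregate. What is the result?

acct=U31: ✓ → 355
acct=U53: ✗
acct=U51: ✗
acct=U98: ✓ → 29
acct=U52: ✗
acct=U61: ✓ → 388
acct=U46: ✓ → 210
acct=U59: ✓ → 452
acct=U12: ✓ → 447
plus_avg = (355 + 29 + 388 + 210 + 452 + 447) / 6 = 313.5

313.5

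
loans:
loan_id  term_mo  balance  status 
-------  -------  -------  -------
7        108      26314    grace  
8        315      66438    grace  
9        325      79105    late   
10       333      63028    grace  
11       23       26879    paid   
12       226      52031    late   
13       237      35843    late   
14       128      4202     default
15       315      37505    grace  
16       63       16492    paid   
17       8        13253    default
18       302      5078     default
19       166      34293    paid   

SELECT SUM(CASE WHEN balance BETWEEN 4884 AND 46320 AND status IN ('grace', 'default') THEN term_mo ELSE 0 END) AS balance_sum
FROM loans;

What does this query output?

733

loan_id=7: ✓ → 108
loan_id=8: ✗
loan_id=9: ✗
loan_id=10: ✗
loan_id=11: ✗
loan_id=12: ✗
loan_id=13: ✗
loan_id=14: ✗
loan_id=15: ✓ → 315
loan_id=16: ✗
loan_id=17: ✓ → 8
loan_id=18: ✓ → 302
loan_id=19: ✗
balance_sum = 108 + 315 + 8 + 302 = 733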